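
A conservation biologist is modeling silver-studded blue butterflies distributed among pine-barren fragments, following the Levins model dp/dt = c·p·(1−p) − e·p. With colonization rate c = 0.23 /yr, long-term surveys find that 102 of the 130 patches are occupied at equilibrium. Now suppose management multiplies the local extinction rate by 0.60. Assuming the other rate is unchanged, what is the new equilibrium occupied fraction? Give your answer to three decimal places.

0.871

Observed p* = 102/130 = 0.78462.
Balance c(1−p*) = e gives e = 0.23×(1 − 0.78462) = 0.04954.
New p* = 1 − e/c = 1 − 0.02972/0.23000 = 0.87078.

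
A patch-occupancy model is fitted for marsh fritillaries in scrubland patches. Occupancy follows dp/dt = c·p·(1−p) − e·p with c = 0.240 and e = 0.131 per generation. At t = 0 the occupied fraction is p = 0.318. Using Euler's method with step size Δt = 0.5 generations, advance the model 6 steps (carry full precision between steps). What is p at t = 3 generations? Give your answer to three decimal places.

0.347

Update rule: p ← p + [c·p·(1−p) − e·p]·Δt with Δt = 0.5.
p: 0.31800 → 0.32320  (Δp = +0.00520)
p: 0.32320 → 0.32828  (Δp = +0.00508)
p: 0.32828 → 0.33323  (Δp = +0.00496)
p: 0.33323 → 0.33807  (Δp = +0.00484)
p: 0.33807 → 0.34278  (Δp = +0.00471)
p: 0.34278 → 0.34736  (Δp = +0.00458)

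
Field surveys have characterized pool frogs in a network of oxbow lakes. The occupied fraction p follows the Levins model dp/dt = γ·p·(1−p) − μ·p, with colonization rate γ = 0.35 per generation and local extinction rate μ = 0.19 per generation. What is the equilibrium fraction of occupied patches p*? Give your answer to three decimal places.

0.457

At equilibrium, colonization balances extinction: γ·p*·(1−p*) = μ·p*.
So p* = 1 − μ/γ = 1 − 0.19/0.35 = 1 − 0.5429 = 0.4571.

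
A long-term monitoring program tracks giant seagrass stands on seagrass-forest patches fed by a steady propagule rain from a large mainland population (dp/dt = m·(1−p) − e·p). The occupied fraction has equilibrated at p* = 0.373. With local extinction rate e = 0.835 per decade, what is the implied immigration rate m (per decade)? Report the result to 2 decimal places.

0.50

At equilibrium m(1−p*) = e·p*, so m = e·p*/(1−p*).
m = 0.835 × 0.373 / 0.6270 = 0.3115/0.6270 = 0.4967.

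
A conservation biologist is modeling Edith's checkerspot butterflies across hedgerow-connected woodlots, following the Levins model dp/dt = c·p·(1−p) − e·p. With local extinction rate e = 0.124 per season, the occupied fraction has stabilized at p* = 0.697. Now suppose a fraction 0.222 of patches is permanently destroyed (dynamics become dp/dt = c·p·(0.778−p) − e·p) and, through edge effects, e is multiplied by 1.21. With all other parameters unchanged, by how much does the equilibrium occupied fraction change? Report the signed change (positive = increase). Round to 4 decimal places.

Balance c(1−p*) = e gives c = e/(1 − 0.69700) = 0.124/0.30300 = 0.40924.
New p* = 0.778 − e/c = 0.778 − 0.15004/0.40924 = 0.41137.
Δp* = 0.41137 − 0.69700 = -0.28563.

-0.2856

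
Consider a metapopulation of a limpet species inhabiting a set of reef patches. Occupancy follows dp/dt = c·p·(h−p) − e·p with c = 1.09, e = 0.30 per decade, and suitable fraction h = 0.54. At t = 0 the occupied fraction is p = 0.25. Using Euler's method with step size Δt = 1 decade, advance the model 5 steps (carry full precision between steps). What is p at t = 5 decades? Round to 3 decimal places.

0.262

Update rule: p ← p + [c·p·(h−p) − e·p]·Δt with Δt = 1.
t = 1: p = 0.25000 + (+0.00403) = 0.25403
t = 2: p = 0.25403 + (+0.00298) = 0.25700
t = 3: p = 0.25700 + (+0.00218) = 0.25918
t = 4: p = 0.25918 + (+0.00158) = 0.26076
t = 5: p = 0.26076 + (+0.00114) = 0.26190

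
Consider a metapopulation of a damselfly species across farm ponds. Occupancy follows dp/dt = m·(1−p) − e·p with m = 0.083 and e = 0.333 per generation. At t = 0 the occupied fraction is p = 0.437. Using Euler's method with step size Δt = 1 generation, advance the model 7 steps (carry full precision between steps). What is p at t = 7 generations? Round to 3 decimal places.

Update rule: p ← p + [m·(1−p) − e·p]·Δt with Δt = 1.
t = 1: p = 0.43700 + (-0.09879) = 0.33821
t = 2: p = 0.33821 + (-0.05769) = 0.28051
t = 3: p = 0.28051 + (-0.03369) = 0.24682
t = 4: p = 0.24682 + (-0.01968) = 0.22714
t = 5: p = 0.22714 + (-0.01149) = 0.21565
t = 6: p = 0.21565 + (-0.00671) = 0.20894
t = 7: p = 0.20894 + (-0.00392) = 0.20502

0.205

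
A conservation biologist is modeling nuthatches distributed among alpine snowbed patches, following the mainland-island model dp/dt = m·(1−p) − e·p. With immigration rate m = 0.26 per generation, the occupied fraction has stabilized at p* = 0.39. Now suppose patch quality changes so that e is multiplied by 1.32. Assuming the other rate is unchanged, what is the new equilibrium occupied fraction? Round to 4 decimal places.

Balance m(1−p*) = e·p* gives e = m(1−p*)/p* = 0.26×0.61000/0.39000 = 0.40667.
New p* = m/(m+e) = 0.26000/(0.26000+0.53680) = 0.32631.

0.3263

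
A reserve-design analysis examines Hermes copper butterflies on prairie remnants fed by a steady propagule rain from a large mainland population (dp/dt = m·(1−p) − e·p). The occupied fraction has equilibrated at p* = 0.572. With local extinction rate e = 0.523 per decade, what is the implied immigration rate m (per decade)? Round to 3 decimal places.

0.699

At equilibrium m(1−p*) = e·p*, so m = e·p*/(1−p*).
m = 0.523 × 0.572 / 0.4280 = 0.2992/0.4280 = 0.6990.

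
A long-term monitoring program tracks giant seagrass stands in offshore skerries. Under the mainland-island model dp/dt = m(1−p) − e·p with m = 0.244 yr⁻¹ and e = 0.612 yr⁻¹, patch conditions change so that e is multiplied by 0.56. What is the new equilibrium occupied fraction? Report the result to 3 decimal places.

0.416

Before: p* = 0.244/(0.244+0.612) = 0.2850.
After: m = 0.244, e = 0.34272; p* = 0.244/0.5867 = 0.4159.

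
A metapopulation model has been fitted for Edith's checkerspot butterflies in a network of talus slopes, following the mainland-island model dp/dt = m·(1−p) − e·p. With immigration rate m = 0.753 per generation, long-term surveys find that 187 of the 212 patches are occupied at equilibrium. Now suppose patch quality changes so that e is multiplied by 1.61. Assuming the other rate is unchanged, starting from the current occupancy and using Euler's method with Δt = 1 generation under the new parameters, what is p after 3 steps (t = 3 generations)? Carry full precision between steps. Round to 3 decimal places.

0.823

Observed p* = 187/212 = 0.88208.
Balance m(1−p*) = e·p* gives e = m(1−p*)/p* = 0.753×0.11792/0.88208 = 0.10067.
Starting from p₀ = 0.88208; update p ← p + (dp/dt)·Δt with the new parameters.
p: 0.88208 → 0.82791  (Δp = -0.05417)
p: 0.82791 → 0.82331  (Δp = -0.00460)
p: 0.82331 → 0.82292  (Δp = -0.00039)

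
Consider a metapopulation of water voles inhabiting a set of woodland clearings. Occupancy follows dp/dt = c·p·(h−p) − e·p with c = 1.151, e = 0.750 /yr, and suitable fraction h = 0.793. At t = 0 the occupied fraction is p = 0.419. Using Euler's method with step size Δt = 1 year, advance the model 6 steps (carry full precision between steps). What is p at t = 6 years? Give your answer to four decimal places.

Update rule: p ← p + [c·p·(h−p) − e·p]·Δt with Δt = 1.
t = 1: p = 0.41900 + (-0.13388) = 0.28512
t = 2: p = 0.28512 + (-0.04717) = 0.23795
t = 3: p = 0.23795 + (-0.02645) = 0.21151
t = 4: p = 0.21151 + (-0.01707) = 0.19444
t = 5: p = 0.19444 + (-0.01187) = 0.18257
t = 6: p = 0.18257 + (-0.00865) = 0.17391

0.1739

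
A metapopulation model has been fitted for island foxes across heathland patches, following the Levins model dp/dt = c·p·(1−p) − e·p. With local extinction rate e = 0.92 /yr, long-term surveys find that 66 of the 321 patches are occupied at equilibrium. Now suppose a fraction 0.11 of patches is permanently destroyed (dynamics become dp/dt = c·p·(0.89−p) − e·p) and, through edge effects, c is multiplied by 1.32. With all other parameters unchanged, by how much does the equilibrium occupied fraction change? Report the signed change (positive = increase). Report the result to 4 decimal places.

0.0826

Observed p* = 66/321 = 0.20561.
Balance c(1−p*) = e gives c = e/(1 − 0.20561) = 0.92/0.79439 = 1.15812.
New p* = 0.89 − e/c = 0.89 − 0.92000/1.52872 = 0.28819.
Δp* = 0.28819 − 0.20561 = +0.08258.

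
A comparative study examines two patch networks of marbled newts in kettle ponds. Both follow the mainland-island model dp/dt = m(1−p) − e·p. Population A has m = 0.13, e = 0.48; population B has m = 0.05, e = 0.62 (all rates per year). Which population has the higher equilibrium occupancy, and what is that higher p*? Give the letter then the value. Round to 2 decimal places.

A, 0.21

A: p*_A = m/(m+e) = 0.13/0.6100 = 0.2131.
B: p*_B = 0.05/0.6700 = 0.0746.
A is higher at 0.2131.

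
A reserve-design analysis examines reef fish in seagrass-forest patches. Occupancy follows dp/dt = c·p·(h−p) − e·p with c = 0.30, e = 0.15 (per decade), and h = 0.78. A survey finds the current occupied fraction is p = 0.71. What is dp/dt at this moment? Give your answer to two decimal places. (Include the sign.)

Colonization term: c·p·(h−p) = 0.30×0.71×0.0700 = 0.01491.
Extinction term: e·p = 0.10650.
dp/dt = 0.01491 − 0.10650 = -0.09159.

-0.09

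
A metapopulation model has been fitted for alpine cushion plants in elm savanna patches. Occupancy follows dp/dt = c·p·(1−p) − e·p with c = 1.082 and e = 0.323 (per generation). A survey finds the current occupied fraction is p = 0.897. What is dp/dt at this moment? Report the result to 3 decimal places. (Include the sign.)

Colonization term: c·p·(1−p) = 1.082×0.897×0.1030 = 0.09997.
Extinction term: e·p = 0.28973.
dp/dt = 0.09997 − 0.28973 = -0.18976.

-0.190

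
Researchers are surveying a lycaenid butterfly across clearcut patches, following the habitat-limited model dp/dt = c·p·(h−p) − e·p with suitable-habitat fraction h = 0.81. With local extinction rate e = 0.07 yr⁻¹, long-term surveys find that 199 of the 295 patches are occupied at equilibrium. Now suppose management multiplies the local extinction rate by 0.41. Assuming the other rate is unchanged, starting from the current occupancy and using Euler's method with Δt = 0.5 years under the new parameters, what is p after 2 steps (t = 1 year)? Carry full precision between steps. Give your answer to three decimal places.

0.700

Observed p* = 199/295 = 0.67458.
Balance c(h−p*) = e gives c = e/(0.81 − 0.67458) = 0.07/0.13542 = 0.51690.
Starting from p₀ = 0.67458; update p ← p + (dp/dt)·Δt with the new parameters.
p: 0.67458 → 0.68851  (Δp = +0.01393)
p: 0.68851 → 0.70025  (Δp = +0.01174)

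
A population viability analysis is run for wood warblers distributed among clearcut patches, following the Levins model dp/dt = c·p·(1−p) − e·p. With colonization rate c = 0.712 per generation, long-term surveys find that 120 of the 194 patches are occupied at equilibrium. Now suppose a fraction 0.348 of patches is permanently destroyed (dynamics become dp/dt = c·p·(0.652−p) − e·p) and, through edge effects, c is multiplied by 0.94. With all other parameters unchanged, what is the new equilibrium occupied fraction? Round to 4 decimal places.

Observed p* = 120/194 = 0.61856.
Balance c(1−p*) = e gives e = 0.712×(1 − 0.61856) = 0.27159.
New p* = 0.652 − e/c = 0.652 − 0.27159/0.66928 = 0.24621.

0.2462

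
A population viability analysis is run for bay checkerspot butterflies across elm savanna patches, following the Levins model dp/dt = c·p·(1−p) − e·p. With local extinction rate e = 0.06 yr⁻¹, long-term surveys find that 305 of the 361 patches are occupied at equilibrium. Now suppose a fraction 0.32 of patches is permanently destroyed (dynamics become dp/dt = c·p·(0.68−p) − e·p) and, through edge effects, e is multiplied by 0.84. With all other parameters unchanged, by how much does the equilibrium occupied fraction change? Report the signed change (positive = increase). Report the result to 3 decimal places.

-0.295

Observed p* = 305/361 = 0.84488.
Balance c(1−p*) = e gives c = e/(1 − 0.84488) = 0.06/0.15512 = 0.38680.
New p* = 0.68 − e/c = 0.68 − 0.05040/0.38680 = 0.54970.
Δp* = 0.54970 − 0.84488 = -0.29518.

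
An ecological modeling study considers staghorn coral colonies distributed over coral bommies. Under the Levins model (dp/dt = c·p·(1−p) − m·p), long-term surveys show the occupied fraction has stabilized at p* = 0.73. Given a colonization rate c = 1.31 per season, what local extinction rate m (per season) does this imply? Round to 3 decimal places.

At equilibrium c(1−p*) = m.
m = 1.31 × (1 − 0.73) = 1.31 × 0.2700 = 0.3537.

0.354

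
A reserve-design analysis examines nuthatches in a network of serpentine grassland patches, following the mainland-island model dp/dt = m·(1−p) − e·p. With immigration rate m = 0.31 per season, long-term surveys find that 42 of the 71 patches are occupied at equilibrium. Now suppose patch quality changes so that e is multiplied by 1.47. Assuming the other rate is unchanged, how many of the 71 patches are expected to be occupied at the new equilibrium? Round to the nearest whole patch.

35

Observed p* = 42/71 = 0.59155.
Balance m(1−p*) = e·p* gives e = m(1−p*)/p* = 0.31×0.40845/0.59155 = 0.21405.
New p* = m/(m+e) = 0.31000/(0.31000+0.31465) = 0.49628.
Expected occupied = 71 × 0.49628 = 35.24 ≈ 35.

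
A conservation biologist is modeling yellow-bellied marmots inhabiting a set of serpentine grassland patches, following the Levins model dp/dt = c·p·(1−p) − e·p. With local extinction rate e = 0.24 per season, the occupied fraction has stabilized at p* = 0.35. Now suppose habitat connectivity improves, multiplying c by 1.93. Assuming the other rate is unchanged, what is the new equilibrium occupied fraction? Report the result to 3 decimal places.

Balance c(1−p*) = e gives c = e/(1 − 0.35000) = 0.24/0.65000 = 0.36923.
New p* = 1 − e/c = 1 − 0.24000/0.71261 = 0.66321.

0.663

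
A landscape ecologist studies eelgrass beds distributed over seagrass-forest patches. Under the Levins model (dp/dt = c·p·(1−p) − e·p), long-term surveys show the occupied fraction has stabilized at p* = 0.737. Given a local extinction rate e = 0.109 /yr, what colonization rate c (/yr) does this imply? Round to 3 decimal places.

At equilibrium c(1−p*) = e, so c = e/(1−p*).
c = 0.109/(1 − 0.737) = 0.109/0.2630 = 0.4144.

0.414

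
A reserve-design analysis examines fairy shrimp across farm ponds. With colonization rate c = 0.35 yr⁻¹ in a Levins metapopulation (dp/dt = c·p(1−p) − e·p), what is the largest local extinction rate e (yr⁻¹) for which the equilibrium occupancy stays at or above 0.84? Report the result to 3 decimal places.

1 − e/c ≥ 0.84 ⇒ e ≤ c(1 − 0.84) = 0.35 × 0.1600.
e_max = 0.0560.

0.056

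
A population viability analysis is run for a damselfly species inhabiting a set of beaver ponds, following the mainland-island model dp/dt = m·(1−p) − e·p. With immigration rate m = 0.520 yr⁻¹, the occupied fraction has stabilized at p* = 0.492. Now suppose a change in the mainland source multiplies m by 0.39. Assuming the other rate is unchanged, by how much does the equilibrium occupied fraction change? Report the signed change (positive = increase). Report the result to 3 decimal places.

-0.218

Balance m(1−p*) = e·p* gives e = m(1−p*)/p* = 0.520×0.50800/0.49200 = 0.53691.
New p* = m/(m+e) = 0.20280/(0.20280+0.53691) = 0.27416.
Δp* = 0.27416 − 0.49200 = -0.21784.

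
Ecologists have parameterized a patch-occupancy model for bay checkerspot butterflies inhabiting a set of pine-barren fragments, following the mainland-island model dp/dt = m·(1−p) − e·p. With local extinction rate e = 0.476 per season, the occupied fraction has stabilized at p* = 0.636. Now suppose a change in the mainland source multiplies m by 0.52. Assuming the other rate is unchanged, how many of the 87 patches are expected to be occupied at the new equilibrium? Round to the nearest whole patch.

41

Balance m(1−p*) = e·p* gives m = e·p*/(1−p*) = 0.476×0.63600/0.36400 = 0.83169.
New p* = m/(m+e) = 0.43248/(0.43248+0.47600) = 0.47605.
Expected occupied = 87 × 0.47605 = 41.42 ≈ 41.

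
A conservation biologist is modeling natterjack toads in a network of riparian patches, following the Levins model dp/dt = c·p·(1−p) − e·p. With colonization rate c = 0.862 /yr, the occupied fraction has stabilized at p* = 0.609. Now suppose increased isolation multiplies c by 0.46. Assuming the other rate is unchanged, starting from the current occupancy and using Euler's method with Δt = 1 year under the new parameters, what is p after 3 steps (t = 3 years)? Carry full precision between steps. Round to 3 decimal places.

0.382

Balance c(1−p*) = e gives e = 0.862×(1 − 0.60900) = 0.33704.
Starting from p₀ = 0.60900; update p ← p + (dp/dt)·Δt with the new parameters.
  1  |  dp/dt·Δt = -0.110840  |  p_1 = 0.498160
  2  |  dp/dt·Δt = -0.068772  |  p_2 = 0.429388
  3  |  dp/dt·Δt = -0.047569  |  p_3 = 0.381819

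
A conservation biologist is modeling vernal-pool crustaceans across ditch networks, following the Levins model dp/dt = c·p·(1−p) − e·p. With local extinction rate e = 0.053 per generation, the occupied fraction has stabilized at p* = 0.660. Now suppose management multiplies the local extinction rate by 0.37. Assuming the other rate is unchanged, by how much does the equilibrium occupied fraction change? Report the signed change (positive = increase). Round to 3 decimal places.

0.214

Balance c(1−p*) = e gives c = e/(1 − 0.66000) = 0.053/0.34000 = 0.15588.
New p* = 1 − e/c = 1 − 0.01961/0.15588 = 0.87420.
Δp* = 0.87420 − 0.66000 = +0.21420.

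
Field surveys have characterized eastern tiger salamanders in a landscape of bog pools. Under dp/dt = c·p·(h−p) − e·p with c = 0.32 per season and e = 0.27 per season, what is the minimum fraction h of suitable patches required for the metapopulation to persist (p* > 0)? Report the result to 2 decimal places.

0.84

p* = h − e/c is positive only when h > e/c.
h_min = e/c = 0.27/0.32 = 0.8438.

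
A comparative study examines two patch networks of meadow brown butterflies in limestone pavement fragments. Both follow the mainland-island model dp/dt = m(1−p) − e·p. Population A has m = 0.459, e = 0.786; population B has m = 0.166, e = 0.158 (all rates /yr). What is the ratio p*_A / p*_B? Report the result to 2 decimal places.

A: p*_A = m/(m+e) = 0.459/1.2450 = 0.3687.
B: p*_B = 0.166/0.3240 = 0.5123.
p*_A / p*_B = 0.3687/0.5123 = 0.7196.

0.72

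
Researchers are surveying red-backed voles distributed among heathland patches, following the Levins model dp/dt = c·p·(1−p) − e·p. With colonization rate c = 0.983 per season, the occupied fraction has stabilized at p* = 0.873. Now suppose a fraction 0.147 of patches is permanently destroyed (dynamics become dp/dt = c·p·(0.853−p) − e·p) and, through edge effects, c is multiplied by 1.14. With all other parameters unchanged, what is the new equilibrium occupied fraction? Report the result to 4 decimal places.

Balance c(1−p*) = e gives e = 0.983×(1 − 0.87300) = 0.12484.
New p* = 0.853 − e/c = 0.853 − 0.12484/1.12062 = 0.74160.

0.7416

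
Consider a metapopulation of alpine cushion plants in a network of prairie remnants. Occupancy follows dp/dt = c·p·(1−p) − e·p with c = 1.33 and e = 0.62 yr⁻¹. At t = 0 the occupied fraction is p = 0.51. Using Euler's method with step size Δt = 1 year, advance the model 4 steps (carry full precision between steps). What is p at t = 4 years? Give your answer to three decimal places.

Update rule: p ← p + [c·p·(1−p) − e·p]·Δt with Δt = 1.
p: 0.51000 → 0.52617  (Δp = +0.01617)
p: 0.52617 → 0.53153  (Δp = +0.00537)
p: 0.53153 → 0.53316  (Δp = +0.00163)
p: 0.53316 → 0.53364  (Δp = +0.00048)

0.534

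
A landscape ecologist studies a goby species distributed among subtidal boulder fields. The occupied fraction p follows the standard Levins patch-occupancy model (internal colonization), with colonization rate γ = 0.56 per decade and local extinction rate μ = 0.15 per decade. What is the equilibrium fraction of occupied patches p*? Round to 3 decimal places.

Setting dp/dt = 0 and dividing through by p* gives γ·(1−p*) = μ.
So p* = 1 − μ/γ = 1 − 0.15/0.56 = 1 − 0.2679 = 0.7321.

0.732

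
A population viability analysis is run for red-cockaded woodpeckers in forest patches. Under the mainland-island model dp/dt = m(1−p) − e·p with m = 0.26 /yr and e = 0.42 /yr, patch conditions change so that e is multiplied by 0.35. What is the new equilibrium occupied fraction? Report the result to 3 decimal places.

Before: p* = 0.26/(0.26+0.42) = 0.3824.
After: m = 0.26, e = 0.147; p* = 0.26/0.4070 = 0.6388.

0.639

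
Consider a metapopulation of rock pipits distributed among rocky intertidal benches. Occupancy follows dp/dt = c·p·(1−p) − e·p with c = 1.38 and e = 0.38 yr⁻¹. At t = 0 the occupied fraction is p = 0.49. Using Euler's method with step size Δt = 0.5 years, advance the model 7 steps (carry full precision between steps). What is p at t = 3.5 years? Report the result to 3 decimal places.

Update rule: p ← p + [c·p·(1−p) − e·p]·Δt with Δt = 0.5.
t = 0.5: p = 0.49000 + (+0.07933) = 0.56933
t = 1: p = 0.56933 + (+0.06101) = 0.63034
t = 1.5: p = 0.63034 + (+0.04101) = 0.67135
t = 2: p = 0.67135 + (+0.02468) = 0.69604
t = 2.5: p = 0.69604 + (+0.01374) = 0.70977
t = 3: p = 0.70977 + (+0.00728) = 0.71705
t = 3.5: p = 0.71705 + (+0.00375) = 0.72081

0.721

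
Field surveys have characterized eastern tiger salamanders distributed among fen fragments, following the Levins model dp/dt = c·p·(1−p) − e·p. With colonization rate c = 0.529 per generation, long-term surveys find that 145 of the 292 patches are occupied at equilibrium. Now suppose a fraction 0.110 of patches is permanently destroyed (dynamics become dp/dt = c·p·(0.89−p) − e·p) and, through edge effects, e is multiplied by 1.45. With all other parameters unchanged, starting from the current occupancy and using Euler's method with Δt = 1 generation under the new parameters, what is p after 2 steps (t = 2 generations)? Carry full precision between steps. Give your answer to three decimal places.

Observed p* = 145/292 = 0.49658.
Balance c(1−p*) = e gives e = 0.529×(1 − 0.49658) = 0.26631.
Starting from p₀ = 0.49658; update p ← p + (dp/dt)·Δt with the new parameters.
step 1: Δp = -0.08841, p = 0.40817
step 2: Δp = -0.05358, p = 0.35459

0.355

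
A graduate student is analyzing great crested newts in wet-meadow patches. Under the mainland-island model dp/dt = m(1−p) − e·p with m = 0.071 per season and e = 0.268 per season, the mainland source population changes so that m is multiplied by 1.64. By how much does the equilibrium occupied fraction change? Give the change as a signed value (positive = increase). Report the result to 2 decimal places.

0.09

Before: p* = 0.071/(0.071+0.268) = 0.2094.
After: m = 0.11644, e = 0.268; p* = 0.11644/0.3844 = 0.3029.
Δp* = 0.3029 − 0.2094 = +0.0934.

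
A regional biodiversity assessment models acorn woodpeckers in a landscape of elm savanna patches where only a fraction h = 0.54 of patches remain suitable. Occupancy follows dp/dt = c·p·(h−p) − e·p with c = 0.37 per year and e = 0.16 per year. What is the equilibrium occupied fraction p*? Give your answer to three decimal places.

Setting dp/dt = 0 and dividing by p* gives c·(h−p*) = e.
So p* = h − e/c = 0.54 − 0.16/0.37 = 0.54 − 0.4324 = 0.1076.

0.108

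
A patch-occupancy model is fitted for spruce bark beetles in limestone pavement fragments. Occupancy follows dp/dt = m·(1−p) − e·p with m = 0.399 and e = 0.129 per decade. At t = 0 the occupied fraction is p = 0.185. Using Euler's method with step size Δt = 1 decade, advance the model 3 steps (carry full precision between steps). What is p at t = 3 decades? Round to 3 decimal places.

0.696

Update rule: p ← p + [m·(1−p) − e·p]·Δt with Δt = 1.
  1  |  dp/dt·Δt = +0.301320  |  p_1 = 0.486320
  2  |  dp/dt·Δt = +0.142223  |  p_2 = 0.628543
  3  |  dp/dt·Δt = +0.067129  |  p_3 = 0.695672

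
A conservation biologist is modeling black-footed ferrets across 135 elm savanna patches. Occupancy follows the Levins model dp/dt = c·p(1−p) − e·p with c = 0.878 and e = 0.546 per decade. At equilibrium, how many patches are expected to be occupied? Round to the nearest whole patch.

p* = 1 − e/c = 1 − 0.546/0.878 = 0.3781.
Expected occupied patches = N × p* = 135 × 0.3781 = 51.05 ≈ 51.

51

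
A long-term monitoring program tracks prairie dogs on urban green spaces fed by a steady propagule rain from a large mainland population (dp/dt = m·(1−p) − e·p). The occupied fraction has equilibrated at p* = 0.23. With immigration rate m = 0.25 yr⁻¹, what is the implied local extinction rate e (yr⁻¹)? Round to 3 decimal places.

0.837

At equilibrium m(1−p*) = e·p*, so e = m(1−p*)/p*.
e = 0.25 × 0.7700 / 0.23 = 0.8370.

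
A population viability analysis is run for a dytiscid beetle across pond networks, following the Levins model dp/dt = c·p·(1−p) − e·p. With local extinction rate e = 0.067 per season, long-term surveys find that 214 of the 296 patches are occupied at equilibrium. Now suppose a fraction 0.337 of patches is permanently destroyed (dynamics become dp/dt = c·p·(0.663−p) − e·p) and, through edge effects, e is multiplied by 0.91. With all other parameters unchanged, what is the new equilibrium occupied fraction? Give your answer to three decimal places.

0.411

Observed p* = 214/296 = 0.72297.
Balance c(1−p*) = e gives c = e/(1 − 0.72297) = 0.067/0.27703 = 0.24185.
New p* = 0.663 − e/c = 0.663 − 0.06097/0.24185 = 0.41090.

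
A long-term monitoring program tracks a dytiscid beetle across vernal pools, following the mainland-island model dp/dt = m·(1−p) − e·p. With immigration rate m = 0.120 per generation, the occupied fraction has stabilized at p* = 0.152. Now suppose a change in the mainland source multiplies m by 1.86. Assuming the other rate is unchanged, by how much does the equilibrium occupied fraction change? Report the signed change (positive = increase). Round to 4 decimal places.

Balance m(1−p*) = e·p* gives e = m(1−p*)/p* = 0.120×0.84800/0.15200 = 0.66947.
New p* = m/(m+e) = 0.22320/(0.22320+0.66947) = 0.25004.
Δp* = 0.25004 − 0.15200 = +0.09804.

0.0980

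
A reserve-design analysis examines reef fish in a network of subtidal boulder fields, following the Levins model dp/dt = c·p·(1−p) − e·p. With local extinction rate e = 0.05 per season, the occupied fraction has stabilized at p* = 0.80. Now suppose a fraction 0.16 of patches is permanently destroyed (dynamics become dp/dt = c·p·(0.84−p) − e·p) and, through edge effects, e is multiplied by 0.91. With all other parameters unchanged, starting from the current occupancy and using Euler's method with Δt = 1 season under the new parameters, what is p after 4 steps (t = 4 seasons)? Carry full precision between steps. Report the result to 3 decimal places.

Balance c(1−p*) = e gives c = e/(1 − 0.80000) = 0.05/0.20000 = 0.25000.
Starting from p₀ = 0.80000; update p ← p + (dp/dt)·Δt with the new parameters.
  1  |  dp/dt·Δt = -0.028400  |  p_1 = 0.771600
  2  |  dp/dt·Δt = -0.021913  |  p_2 = 0.749687
  3  |  dp/dt·Δt = -0.017184  |  p_3 = 0.732503
  4  |  dp/dt·Δt = -0.013643  |  p_4 = 0.718859

0.719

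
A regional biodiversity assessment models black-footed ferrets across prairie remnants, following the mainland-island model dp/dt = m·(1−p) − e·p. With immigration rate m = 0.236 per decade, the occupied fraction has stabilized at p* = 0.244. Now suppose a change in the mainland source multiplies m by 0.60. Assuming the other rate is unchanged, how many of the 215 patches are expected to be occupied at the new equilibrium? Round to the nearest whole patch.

Balance m(1−p*) = e·p* gives e = m(1−p*)/p* = 0.236×0.75600/0.24400 = 0.73121.
New p* = m/(m+e) = 0.14160/(0.14160+0.73121) = 0.16223.
Expected occupied = 215 × 0.16223 = 34.88 ≈ 35.

35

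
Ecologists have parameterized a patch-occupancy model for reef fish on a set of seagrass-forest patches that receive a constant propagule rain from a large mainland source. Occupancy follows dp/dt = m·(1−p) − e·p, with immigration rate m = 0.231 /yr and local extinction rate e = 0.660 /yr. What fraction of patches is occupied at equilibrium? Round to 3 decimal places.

At equilibrium the propagule rain into empty patches balances local extinction: m(1−p*) = e·p*.
p* = m/(m+e) = 0.231/(0.231+0.660) = 0.231/0.8910 = 0.2593.

0.259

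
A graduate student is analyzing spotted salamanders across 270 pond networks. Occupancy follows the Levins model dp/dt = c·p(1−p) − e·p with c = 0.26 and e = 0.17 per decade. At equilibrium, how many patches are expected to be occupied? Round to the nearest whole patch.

93

p* = 1 − e/c = 1 − 0.17/0.26 = 0.3462.
Expected occupied patches = N × p* = 270 × 0.3462 = 93.46 ≈ 93.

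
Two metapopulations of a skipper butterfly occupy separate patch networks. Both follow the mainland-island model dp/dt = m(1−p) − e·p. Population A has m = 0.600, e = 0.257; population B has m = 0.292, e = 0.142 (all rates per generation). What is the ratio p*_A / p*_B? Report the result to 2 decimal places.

A: p*_A = m/(m+e) = 0.600/0.8570 = 0.7001.
B: p*_B = 0.292/0.4340 = 0.6728.
p*_A / p*_B = 0.7001/0.6728 = 1.0406.

1.04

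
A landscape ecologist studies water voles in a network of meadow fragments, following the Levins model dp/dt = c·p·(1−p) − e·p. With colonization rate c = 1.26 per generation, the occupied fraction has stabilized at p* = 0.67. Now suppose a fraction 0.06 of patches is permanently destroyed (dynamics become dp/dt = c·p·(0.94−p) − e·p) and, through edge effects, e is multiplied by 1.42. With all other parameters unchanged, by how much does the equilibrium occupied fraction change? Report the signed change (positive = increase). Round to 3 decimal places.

-0.199

Balance c(1−p*) = e gives e = 1.26×(1 − 0.67000) = 0.41580.
New p* = 0.94 − e/c = 0.94 − 0.59044/1.26000 = 0.47140.
Δp* = 0.47140 − 0.67000 = -0.19860.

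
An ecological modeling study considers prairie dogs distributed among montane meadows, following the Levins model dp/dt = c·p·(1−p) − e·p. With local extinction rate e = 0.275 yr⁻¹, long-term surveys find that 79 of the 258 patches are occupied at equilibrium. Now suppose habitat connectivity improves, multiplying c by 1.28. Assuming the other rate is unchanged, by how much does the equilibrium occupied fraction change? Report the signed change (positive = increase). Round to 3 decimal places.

0.152

Observed p* = 79/258 = 0.30620.
Balance c(1−p*) = e gives c = e/(1 − 0.30620) = 0.275/0.69380 = 0.39637.
New p* = 1 − e/c = 1 − 0.27500/0.50735 = 0.45797.
Δp* = 0.45797 − 0.30620 = +0.15177.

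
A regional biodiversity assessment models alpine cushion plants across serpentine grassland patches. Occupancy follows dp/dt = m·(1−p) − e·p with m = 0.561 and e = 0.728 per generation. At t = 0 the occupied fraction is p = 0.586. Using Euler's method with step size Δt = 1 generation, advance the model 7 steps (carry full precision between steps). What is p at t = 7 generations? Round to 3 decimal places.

0.435

Update rule: p ← p + [m·(1−p) − e·p]·Δt with Δt = 1.
t = 1: p = 0.58600 + (-0.19435) = 0.39165
t = 2: p = 0.39165 + (+0.05617) = 0.44781
t = 3: p = 0.44781 + (-0.01623) = 0.43158
t = 4: p = 0.43158 + (+0.00469) = 0.43627
t = 5: p = 0.43627 + (-0.00136) = 0.43492
t = 6: p = 0.43492 + (+0.00039) = 0.43531
t = 7: p = 0.43531 + (-0.00011) = 0.43520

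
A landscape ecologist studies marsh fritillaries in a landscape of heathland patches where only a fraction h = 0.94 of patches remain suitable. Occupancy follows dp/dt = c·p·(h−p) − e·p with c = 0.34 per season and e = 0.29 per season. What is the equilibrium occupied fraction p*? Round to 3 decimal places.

0.087

Setting dp/dt = 0 and dividing by p* gives c·(h−p*) = e.
So p* = h − e/c = 0.94 − 0.29/0.34 = 0.94 − 0.8529 = 0.0871.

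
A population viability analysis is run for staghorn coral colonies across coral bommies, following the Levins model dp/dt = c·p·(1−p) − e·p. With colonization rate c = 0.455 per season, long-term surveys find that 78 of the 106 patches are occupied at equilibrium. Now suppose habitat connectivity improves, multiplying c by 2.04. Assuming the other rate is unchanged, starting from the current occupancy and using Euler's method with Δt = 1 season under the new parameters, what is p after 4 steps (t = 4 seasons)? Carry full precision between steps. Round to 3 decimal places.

0.870

Observed p* = 78/106 = 0.73585.
Balance c(1−p*) = e gives e = 0.455×(1 − 0.73585) = 0.12019.
Starting from p₀ = 0.73585; update p ← p + (dp/dt)·Δt with the new parameters.
  1  |  dp/dt·Δt = +0.091978  |  p_1 = 0.827827
  2  |  dp/dt·Δt = +0.032800  |  p_2 = 0.860628
  3  |  dp/dt·Δt = +0.007898  |  p_3 = 0.868525
  4  |  dp/dt·Δt = +0.001603  |  p_4 = 0.870129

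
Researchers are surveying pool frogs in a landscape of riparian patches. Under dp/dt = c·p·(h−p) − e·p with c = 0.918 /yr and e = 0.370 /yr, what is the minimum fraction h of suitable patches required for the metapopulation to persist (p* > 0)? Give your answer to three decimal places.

p* = h − e/c is positive only when h > e/c.
h_min = e/c = 0.370/0.918 = 0.4031.

0.403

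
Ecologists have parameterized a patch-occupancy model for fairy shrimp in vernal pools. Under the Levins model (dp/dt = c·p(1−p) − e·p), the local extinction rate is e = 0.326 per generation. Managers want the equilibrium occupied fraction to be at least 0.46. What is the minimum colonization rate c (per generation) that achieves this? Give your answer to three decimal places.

0.604

p* = 1 − e/c ≥ 0.46 requires e/c ≤ 0.5400, i.e. c ≥ e/0.5400.
c_min = 0.326/0.5400 = 0.6037.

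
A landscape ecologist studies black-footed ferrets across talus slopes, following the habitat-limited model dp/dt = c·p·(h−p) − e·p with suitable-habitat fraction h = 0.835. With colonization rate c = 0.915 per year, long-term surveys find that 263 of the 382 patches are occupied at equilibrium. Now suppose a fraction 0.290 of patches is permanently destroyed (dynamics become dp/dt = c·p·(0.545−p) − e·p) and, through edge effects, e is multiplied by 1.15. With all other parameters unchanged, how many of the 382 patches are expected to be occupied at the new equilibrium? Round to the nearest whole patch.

Observed p* = 263/382 = 0.68848.
Balance c(h−p*) = e gives e = 0.915×(0.835 − 0.68848) = 0.13407.
New p* = 0.545 − e/c = 0.545 − 0.15418/0.91500 = 0.37650.
Expected occupied = 382 × 0.37650 = 143.82 ≈ 144.

144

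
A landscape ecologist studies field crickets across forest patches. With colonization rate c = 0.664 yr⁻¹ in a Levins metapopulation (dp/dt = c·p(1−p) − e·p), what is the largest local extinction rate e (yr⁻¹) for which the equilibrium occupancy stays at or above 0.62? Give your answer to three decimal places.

1 − e/c ≥ 0.62 ⇒ e ≤ c(1 − 0.62) = 0.664 × 0.3800.
e_max = 0.2523.

0.252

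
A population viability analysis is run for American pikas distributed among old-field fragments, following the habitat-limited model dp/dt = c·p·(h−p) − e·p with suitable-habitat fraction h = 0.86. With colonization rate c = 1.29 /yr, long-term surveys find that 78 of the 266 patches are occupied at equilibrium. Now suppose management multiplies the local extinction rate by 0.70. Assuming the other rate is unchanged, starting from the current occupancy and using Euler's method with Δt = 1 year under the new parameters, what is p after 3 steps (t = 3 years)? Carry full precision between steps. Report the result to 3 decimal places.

Observed p* = 78/266 = 0.29323.
Balance c(h−p*) = e gives e = 1.29×(0.86 − 0.29323) = 0.73113.
Starting from p₀ = 0.29323; update p ← p + (dp/dt)·Δt with the new parameters.
step 1: Δp = +0.06432, p = 0.35755
step 2: Δp = +0.04876, p = 0.40631
step 3: Δp = +0.02985, p = 0.43616

0.436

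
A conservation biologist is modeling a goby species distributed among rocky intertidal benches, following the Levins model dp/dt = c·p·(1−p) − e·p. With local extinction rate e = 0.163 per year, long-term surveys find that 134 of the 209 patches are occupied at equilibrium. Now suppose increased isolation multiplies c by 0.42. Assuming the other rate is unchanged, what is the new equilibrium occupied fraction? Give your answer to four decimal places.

0.1456

Observed p* = 134/209 = 0.64115.
Balance c(1−p*) = e gives c = e/(1 − 0.64115) = 0.163/0.35885 = 0.45423.
New p* = 1 − e/c = 1 − 0.16300/0.19078 = 0.14561.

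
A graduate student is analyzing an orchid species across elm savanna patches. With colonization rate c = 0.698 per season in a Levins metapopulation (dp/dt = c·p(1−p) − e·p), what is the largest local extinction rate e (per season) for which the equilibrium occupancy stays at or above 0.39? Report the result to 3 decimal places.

1 − e/c ≥ 0.39 ⇒ e ≤ c(1 − 0.39) = 0.698 × 0.6100.
e_max = 0.4258.

0.426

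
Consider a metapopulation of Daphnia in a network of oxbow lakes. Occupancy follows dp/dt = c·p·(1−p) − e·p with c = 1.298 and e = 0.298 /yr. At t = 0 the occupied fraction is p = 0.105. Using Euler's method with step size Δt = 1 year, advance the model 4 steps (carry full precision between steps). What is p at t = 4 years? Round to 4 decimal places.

Update rule: p ← p + [c·p·(1−p) − e·p]·Δt with Δt = 1.
step 1: Δp = +0.09069, p = 0.19569
step 2: Δp = +0.14598, p = 0.34167
step 3: Δp = +0.19014, p = 0.53182
step 4: Δp = +0.16470, p = 0.69652

0.6965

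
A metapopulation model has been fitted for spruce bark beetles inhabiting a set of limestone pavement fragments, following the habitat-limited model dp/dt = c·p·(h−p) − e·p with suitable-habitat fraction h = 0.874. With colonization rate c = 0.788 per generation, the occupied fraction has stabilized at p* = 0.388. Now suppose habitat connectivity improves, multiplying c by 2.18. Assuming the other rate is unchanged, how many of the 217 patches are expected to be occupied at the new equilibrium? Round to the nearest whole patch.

141

Balance c(h−p*) = e gives e = 0.788×(0.874 − 0.38800) = 0.38297.
New p* = 0.874 − e/c = 0.874 − 0.38297/1.71784 = 0.65106.
Expected occupied = 217 × 0.65106 = 141.28 ≈ 141.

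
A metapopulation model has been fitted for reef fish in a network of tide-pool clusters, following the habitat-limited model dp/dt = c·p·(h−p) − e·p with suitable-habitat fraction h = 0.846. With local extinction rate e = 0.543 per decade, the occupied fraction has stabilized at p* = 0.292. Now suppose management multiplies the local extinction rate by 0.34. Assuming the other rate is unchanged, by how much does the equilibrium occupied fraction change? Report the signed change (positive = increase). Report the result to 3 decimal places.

Balance c(h−p*) = e gives c = e/(0.846 − 0.29200) = 0.543/0.55400 = 0.98014.
New p* = 0.846 − e/c = 0.846 − 0.18462/0.98014 = 0.65764.
Δp* = 0.65764 − 0.29200 = +0.36564.

0.366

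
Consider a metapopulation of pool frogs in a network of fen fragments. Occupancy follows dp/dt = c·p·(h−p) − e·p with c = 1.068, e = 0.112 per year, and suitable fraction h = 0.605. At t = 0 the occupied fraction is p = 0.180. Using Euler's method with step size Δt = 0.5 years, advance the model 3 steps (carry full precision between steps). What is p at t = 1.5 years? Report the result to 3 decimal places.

Update rule: p ← p + [c·p·(h−p) − e·p]·Δt with Δt = 0.5.
p: 0.18000 → 0.21077  (Δp = +0.03077)
p: 0.21077 → 0.24334  (Δp = +0.03257)
p: 0.24334 → 0.27671  (Δp = +0.03337)

0.277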